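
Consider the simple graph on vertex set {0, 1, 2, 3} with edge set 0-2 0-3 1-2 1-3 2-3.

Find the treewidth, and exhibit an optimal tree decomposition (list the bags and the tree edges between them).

Treewidth 2.
One optimal decomposition is:
Bags: B1 = {0, 2, 3}  B2 = {1, 2, 3}
Tree: B1–B2

Each bag holds 3 vertices, so the decomposition has width 2, which upper-bounds the treewidth. For the lower bound, the 3 vertices {0, 2, 3} are pairwise adjacent, and any tree decomposition puts a clique entirely inside one bag — forcing width ≥ 2. Therefore the treewidth is 2.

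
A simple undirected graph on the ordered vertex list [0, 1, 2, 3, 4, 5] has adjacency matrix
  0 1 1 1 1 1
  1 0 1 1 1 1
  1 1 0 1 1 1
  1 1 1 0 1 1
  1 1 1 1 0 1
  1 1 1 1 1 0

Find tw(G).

A width-5 tree decomposition is:
Bags: B1 = {0, 1, 2, 3, 4, 5}
Tree: (single bag)
With just one bag of size 6, the width is 6 − 1 = 5, so tw(G) ≤ 5. For the lower bound, the 6 vertices {0, 1, 2, 3, 4, 5} are pairwise adjacent, and any tree decomposition puts a clique entirely inside one bag — forcing width ≥ 5. The upper and lower bounds meet at 5, so that is the treewidth.

5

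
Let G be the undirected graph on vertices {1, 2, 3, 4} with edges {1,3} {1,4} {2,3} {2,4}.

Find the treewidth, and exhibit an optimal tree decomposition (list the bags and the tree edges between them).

Every bag has size at most 3, so the width is 3 − 1 = 2 and tw(G) ≤ 2. The edges 3–2–4–1–3 form a cycle, so G is not a tree and its treewidth is at least 2. Therefore the treewidth is 2.

Treewidth 2.
Bags: B1 = {2, 3, 4}  B2 = {1, 3, 4}
Tree: B1–B2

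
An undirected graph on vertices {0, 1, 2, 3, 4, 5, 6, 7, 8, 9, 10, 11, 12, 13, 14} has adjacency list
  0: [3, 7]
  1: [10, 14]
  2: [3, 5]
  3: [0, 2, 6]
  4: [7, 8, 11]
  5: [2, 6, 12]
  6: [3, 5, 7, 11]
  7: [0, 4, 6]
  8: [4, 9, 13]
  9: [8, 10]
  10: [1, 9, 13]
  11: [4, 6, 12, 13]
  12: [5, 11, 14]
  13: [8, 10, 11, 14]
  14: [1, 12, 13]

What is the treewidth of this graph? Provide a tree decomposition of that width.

Each bag holds 4 vertices, so the decomposition has width 3, which upper-bounds the treewidth. For the lower bound: the 4 vertex sets {1,9,10}, {14}, {13}, {4,8,11,12} are disjoint, each induces a connected subgraph, and every pair is joined by at least one edge of G. Contracting each set to a single vertex therefore yields K_{4} as a minor, and since treewidth is minor-monotone, tw(G) ≥ tw(K_{4}) = 3. Combining the bounds, tw(G) = 3.

Treewidth 3.
One optimal decomposition is:
Bags: B1 = {1, 9, 10, 14}  B2 = {9, 10, 13, 14}  B3 = {8, 9, 13, 14}  B4 = {8, 12, 13, 14}  B5 = {8, 11, 12, 13}  B6 = {4, 8, 11, 12}  B7 = {4, 5, 11, 12}  B8 = {4, 5, 6, 11}  B9 = {4, 5, 6, 7}  B10 = {2, 5, 6, 7}  B11 = {2, 3, 6, 7}  B12 = {0, 2, 3, 7}
Tree: B1–B2, B2–B3, B3–B4, B4–B5, B5–B6, B6–B7, B7–B8, B8–B9, B9–B10, B10–B11, B11–B12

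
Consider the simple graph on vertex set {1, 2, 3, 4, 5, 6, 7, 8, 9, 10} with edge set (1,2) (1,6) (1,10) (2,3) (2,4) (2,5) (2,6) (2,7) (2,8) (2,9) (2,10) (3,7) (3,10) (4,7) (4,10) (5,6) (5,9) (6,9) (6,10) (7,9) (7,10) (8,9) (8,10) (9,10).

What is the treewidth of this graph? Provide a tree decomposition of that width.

Every bag has size at most 4, so the width is 4 − 1 = 3 and tw(G) ≤ 3. On the other hand G contains the 4-clique {2, 8, 9, 10}. A clique must lie in a single bag of any decomposition, so no decomposition can have width below 3. Hence tw(G) = 3 exactly.

Treewidth 3.
Bags: B1 = {1, 2, 6, 10}  B2 = {2, 6, 9, 10}  B3 = {2, 7, 9, 10}  B4 = {2, 5, 6, 9}  B5 = {2, 4, 7, 10}  B6 = {2, 8, 9, 10}  B7 = {2, 3, 7, 10}
Tree: B1–B2, B2–B3, B2–B4, B3–B5, B3–B6, B3–B7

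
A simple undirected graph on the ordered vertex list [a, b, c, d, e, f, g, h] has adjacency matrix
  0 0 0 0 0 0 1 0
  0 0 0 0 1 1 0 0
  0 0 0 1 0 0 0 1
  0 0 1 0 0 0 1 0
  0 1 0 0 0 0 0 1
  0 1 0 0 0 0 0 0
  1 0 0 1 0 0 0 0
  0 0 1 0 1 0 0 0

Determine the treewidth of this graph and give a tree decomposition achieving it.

The largest bag has 2 vertices, giving width 1; this decomposition certifies tw(G) ≤ 1. G has an edge, so its treewidth is at least 1. The upper and lower bounds meet at 1, so that is the treewidth.

Treewidth 1.
One optimal decomposition is:
Bags: B1 = {a, g}  B2 = {d, g}  B3 = {c, d}  B4 = {c, h}  B5 = {e, h}  B6 = {b, e}  B7 = {b, f}
Tree: B1–B2, B2–B3, B3–B4, B4–B5, B5–B6, B6–B7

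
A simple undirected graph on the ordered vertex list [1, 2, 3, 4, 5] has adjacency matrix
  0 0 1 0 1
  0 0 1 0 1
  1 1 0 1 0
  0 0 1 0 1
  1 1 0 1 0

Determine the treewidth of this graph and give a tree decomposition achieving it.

The largest bag has 3 vertices, giving width 2; this decomposition certifies tw(G) ≤ 2. For the lower bound, G contains the cycle 5–4–3–2–5, so G is not a forest; only forests have treewidth ≤ 1, hence tw(G) ≥ 2. Hence tw(G) = 2 exactly.

Treewidth 2.
One optimal decomposition is:
Bags: B1 = {3, 4, 5}  B2 = {2, 3, 5}  B3 = {1, 3, 5}
Tree: B1–B2, B2–B3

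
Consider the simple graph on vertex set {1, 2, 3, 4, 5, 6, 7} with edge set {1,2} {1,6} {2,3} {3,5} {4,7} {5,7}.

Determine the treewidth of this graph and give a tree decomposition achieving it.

Every bag has size at most 2, so the width is 2 − 1 = 1 and tw(G) ≤ 1. Since G has at least one edge (e.g. 6–1), it is not an edgeless graph, so tw(G) ≥ 1. The upper and lower bounds meet at 1, so that is the treewidth.

Treewidth 1.
One optimal decomposition is:
Bags: B1 = {1, 6}  B2 = {1, 2}  B3 = {2, 3}  B4 = {3, 5}  B5 = {5, 7}  B6 = {4, 7}
Tree: B1–B2, B2–B3, B3–B4, B4–B5, B5–B6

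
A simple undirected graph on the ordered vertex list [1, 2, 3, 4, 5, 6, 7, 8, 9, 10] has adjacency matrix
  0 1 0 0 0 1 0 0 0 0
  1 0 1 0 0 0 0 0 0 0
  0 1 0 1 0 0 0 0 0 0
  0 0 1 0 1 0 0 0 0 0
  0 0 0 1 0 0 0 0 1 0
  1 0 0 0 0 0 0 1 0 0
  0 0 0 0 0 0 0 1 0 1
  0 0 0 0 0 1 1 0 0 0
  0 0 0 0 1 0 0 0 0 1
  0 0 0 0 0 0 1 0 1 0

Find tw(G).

A width-2 tree decomposition is:
Bags: B1 = {3, 4, 5}  B2 = {2, 3, 5}  B3 = {1, 2, 5}  B4 = {1, 5, 6}  B5 = {5, 6, 8}  B6 = {5, 7, 8}  B7 = {5, 7, 10}  B8 = {5, 9, 10}
Tree: B1–B2, B2–B3, B3–B4, B4–B5, B5–B6, B6–B7, B7–B8
Each bag holds 3 vertices, so the decomposition has width 2, which upper-bounds the treewidth. The edges 5–4–3–2–1–6–8–7–10–9–5 form a cycle, so G is not a tree and its treewidth is at least 2. Hence tw(G) = 2 exactly.

2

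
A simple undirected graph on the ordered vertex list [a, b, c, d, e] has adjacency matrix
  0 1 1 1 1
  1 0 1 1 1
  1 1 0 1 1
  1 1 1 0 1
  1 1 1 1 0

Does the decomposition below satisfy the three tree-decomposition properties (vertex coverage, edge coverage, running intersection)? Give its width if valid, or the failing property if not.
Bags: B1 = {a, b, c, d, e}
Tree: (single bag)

Yes; width 4.

Checking the three conditions: (i) the bags cover all of {a, b, c, d, e}; (ii) for each edge, some bag contains both endpoints; (iii) the bags containing any fixed vertex form a subtree. All hold, so the decomposition is valid with width 5 − 1 = 4.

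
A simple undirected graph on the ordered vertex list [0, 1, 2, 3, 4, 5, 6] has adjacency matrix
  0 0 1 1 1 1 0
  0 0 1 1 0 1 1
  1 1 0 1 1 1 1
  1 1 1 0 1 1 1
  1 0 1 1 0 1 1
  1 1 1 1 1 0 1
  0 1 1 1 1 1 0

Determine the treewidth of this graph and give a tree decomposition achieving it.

Every bag has size at most 5, so the width is 5 − 1 = 4 and tw(G) ≤ 4. For the lower bound, the 5 vertices {1, 2, 3, 5, 6} are pairwise adjacent, and any tree decomposition puts a clique entirely inside one bag — forcing width ≥ 4. Combining the bounds, tw(G) = 4.

Treewidth 4.
Bags: B1 = {0, 2, 3, 4, 5}  B2 = {2, 3, 4, 5, 6}  B3 = {1, 2, 3, 5, 6}
Tree: B1–B2, B2–B3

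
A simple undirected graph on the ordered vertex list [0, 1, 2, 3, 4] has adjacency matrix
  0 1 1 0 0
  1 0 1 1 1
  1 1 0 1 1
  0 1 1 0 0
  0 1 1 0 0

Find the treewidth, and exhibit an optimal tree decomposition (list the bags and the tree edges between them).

Each bag holds 3 vertices, so the decomposition has width 2, which upper-bounds the treewidth. For the lower bound, the 3 vertices {0, 1, 2} are pairwise adjacent, and any tree decomposition puts a clique entirely inside one bag — forcing width ≥ 2. The upper and lower bounds meet at 2, so that is the treewidth.

Treewidth 2.
One such decomposition:
Bags: B1 = {1, 2, 4}  B2 = {0, 1, 2}  B3 = {1, 2, 3}
Tree: B1–B2, B2–B3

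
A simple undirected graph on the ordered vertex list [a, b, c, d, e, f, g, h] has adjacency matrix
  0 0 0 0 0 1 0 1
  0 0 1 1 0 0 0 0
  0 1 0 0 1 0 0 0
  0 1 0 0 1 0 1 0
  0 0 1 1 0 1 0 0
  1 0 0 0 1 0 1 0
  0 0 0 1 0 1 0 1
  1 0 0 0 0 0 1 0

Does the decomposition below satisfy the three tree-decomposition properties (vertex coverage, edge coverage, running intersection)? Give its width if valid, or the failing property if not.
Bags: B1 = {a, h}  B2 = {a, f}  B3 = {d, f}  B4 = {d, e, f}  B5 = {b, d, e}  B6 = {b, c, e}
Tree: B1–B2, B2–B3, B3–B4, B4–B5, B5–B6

A tree decomposition must satisfy three properties: every vertex lies in some bag; for every edge, both endpoints lie together in some bag; and for every vertex, the bags containing it form a connected subtree. Here vertex g appears in no bag, so the decomposition is invalid.

No — vertex g appears in no bag.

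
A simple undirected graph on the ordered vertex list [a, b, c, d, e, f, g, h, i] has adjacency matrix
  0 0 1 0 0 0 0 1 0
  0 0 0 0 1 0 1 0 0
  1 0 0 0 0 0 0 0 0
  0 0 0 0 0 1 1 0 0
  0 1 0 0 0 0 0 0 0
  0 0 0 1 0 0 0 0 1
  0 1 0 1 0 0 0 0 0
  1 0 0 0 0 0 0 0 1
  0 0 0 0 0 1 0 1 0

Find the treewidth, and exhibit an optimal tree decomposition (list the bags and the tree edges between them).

Each bag holds 2 vertices, so the decomposition has width 1, which upper-bounds the treewidth. Any graph with an edge has treewidth ≥ 1, and G has the edge c–a. Therefore the treewidth is 1.

Treewidth 1.
Bags: B1 = {a, c}  B2 = {a, h}  B3 = {h, i}  B4 = {f, i}  B5 = {d, f}  B6 = {d, g}  B7 = {b, g}  B8 = {b, e}
Tree: B1–B2, B2–B3, B3–B4, B4–B5, B5–B6, B6–B7, B7–B8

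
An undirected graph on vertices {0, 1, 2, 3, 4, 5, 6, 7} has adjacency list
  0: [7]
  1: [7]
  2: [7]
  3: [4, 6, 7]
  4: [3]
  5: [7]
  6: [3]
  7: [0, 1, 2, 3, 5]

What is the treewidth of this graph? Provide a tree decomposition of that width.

Every bag has size at most 2, so the width is 2 − 1 = 1 and tw(G) ≤ 1. G has an edge, so its treewidth is at least 1. Combining the bounds, tw(G) = 1.

Treewidth 1.
Bags: B1 = {3, 6}  B2 = {3, 7}  B3 = {5, 7}  B4 = {3, 4}  B5 = {0, 7}  B6 = {1, 7}  B7 = {2, 7}
Tree: B1–B2, B2–B3, B2–B4, B2–B5, B3–B6, B6–B7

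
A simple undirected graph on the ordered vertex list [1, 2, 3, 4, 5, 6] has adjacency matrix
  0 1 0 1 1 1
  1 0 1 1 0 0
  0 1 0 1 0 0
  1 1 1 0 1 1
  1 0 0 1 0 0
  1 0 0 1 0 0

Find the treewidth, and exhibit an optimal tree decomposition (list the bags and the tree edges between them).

Treewidth 2.
One optimal decomposition is:
Bags: B1 = {1, 4, 5}  B2 = {1, 4, 6}  B3 = {1, 2, 4}  B4 = {2, 3, 4}
Tree: B1–B2, B2–B3, B3–B4

The largest bag has 3 vertices, giving width 2; this decomposition certifies tw(G) ≤ 2. For the lower bound, the 3 vertices {1, 2, 4} are pairwise adjacent, and any tree decomposition puts a clique entirely inside one bag — forcing width ≥ 2. Therefore the treewidth is 2.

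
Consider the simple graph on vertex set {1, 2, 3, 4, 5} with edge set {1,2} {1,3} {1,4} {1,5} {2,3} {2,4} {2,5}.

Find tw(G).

2

A width-2 tree decomposition is:
Bags: B1 = {1, 2, 4}  B2 = {1, 2, 5}  B3 = {1, 2, 3}
Tree: B1–B2, B2–B3
Each bag holds 3 vertices, so the decomposition has width 2, which upper-bounds the treewidth. On the other hand G contains the 3-clique {1, 2, 3}. A clique must lie in a single bag of any decomposition, so no decomposition can have width below 2. Combining the bounds, tw(G) = 2.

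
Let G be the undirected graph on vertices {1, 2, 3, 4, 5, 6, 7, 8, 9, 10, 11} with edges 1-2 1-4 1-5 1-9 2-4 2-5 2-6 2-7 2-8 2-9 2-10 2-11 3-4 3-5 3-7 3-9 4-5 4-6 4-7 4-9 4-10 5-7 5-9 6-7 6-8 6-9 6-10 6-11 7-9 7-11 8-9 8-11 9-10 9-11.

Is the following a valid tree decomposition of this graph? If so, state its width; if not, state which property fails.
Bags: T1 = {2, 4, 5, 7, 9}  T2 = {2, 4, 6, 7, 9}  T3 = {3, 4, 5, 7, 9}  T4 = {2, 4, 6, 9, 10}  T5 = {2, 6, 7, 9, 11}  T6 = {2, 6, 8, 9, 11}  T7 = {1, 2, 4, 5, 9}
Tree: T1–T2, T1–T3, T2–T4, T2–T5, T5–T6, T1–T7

Vertex coverage: the bags together contain {1, 2, 3, 4, 5, 6, 7, 8, 9, 10, 11}, the full vertex set. Edge coverage: each edge of G has both endpoints in at least one bag. Running intersection: for every vertex, the bags containing it form a connected subtree. All three properties hold, so this is a valid tree decomposition of width max|bag| − 1 = 4, and hence tw(G) ≤ 4.

Yes; width 4.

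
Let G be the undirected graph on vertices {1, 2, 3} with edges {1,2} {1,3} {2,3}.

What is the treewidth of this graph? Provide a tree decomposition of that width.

Treewidth 2.
One optimal decomposition is:
Bags: B1 = {1, 2, 3}
Tree: (single bag)

A single bag containing all 3 vertices is trivially a valid decomposition of width 2. On the other hand G contains the 3-clique {1, 2, 3}. A clique must lie in a single bag of any decomposition, so no decomposition can have width below 2. Combining the bounds, tw(G) = 2.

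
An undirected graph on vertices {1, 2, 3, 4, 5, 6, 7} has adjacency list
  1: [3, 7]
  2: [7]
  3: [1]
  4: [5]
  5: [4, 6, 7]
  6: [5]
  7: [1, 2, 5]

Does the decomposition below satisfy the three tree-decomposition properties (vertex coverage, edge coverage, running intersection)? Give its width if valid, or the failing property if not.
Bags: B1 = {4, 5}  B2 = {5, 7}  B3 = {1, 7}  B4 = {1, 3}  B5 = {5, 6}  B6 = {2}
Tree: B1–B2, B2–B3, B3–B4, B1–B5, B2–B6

No — edge (7,2) lies in no bag.

A tree decomposition must satisfy three properties: every vertex lies in some bag; for every edge, both endpoints lie together in some bag; and for every vertex, the bags containing it form a connected subtree. Here edge (7,2) lies in no bag, so the decomposition is invalid.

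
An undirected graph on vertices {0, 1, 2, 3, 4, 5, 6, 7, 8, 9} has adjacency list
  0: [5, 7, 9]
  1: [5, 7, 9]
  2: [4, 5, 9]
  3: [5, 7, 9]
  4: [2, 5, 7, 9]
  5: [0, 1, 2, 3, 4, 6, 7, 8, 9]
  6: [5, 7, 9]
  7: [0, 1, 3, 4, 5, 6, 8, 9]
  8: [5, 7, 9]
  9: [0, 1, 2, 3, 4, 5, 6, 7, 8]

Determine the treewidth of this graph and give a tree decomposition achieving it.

The largest bag has 4 vertices, giving width 3; this decomposition certifies tw(G) ≤ 3. Conversely, {2, 4, 5, 9} is a clique of size 4, and the vertices of any clique must share a bag in every tree decomposition; so some bag has ≥ 4 vertices and tw(G) ≥ 3. Therefore the treewidth is 3.

Treewidth 3.
One such decomposition:
Bags: B1 = {5, 7, 8, 9}  B2 = {3, 5, 7, 9}  B3 = {5, 6, 7, 9}  B4 = {4, 5, 7, 9}  B5 = {2, 4, 5, 9}  B6 = {0, 5, 7, 9}  B7 = {1, 5, 7, 9}
Tree: B1–B2, B2–B3, B2–B4, B4–B5, B4–B6, B3–B7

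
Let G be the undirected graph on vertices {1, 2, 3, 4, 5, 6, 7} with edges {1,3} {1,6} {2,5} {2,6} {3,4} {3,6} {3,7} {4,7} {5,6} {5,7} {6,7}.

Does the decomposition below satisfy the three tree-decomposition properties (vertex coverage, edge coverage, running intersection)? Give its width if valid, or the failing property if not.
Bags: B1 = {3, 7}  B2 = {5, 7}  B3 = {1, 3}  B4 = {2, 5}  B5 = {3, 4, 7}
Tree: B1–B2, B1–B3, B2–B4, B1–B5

No — vertex 6 appears in no bag.

A tree decomposition must satisfy three properties: every vertex lies in some bag; for every edge, both endpoints lie together in some bag; and for every vertex, the bags containing it form a connected subtree. Here vertex 6 appears in no bag, so the decomposition is invalid.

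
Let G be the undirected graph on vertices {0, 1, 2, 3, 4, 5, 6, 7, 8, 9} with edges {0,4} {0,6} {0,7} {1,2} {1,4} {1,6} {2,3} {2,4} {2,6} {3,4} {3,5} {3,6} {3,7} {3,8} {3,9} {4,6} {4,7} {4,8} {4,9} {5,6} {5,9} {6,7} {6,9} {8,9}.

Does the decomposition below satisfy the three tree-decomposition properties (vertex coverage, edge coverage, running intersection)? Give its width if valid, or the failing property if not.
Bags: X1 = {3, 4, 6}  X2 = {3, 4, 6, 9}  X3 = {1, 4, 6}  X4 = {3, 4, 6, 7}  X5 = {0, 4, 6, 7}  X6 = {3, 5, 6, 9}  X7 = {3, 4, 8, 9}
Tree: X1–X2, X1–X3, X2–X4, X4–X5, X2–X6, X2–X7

A tree decomposition must satisfy three properties: every vertex lies in some bag; for every edge, both endpoints lie together in some bag; and for every vertex, the bags containing it form a connected subtree. Here vertex 2 appears in no bag, so the decomposition is invalid.

No — vertex 2 appears in no bag.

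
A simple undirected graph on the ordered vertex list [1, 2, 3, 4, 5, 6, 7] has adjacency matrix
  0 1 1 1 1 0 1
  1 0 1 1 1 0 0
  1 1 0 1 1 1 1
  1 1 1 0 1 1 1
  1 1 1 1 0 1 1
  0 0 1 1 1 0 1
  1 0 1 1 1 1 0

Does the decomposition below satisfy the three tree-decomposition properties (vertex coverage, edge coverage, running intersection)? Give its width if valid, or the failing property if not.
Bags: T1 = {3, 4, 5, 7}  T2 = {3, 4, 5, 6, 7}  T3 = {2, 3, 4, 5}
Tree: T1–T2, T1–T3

No — vertex 1 appears in no bag.

A tree decomposition must satisfy three properties: every vertex lies in some bag; for every edge, both endpoints lie together in some bag; and for every vertex, the bags containing it form a connected subtree. Here vertex 1 appears in no bag, so the decomposition is invalid.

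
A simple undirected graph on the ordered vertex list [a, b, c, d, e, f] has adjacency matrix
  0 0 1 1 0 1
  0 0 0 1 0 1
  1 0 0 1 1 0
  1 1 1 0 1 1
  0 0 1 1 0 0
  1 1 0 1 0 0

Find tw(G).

2

A width-2 tree decomposition is:
Bags: B1 = {a, d, f}  B2 = {a, c, d}  B3 = {b, d, f}  B4 = {c, d, e}
Tree: B1–B2, B1–B3, B2–B4
The largest bag has 3 vertices, giving width 2; this decomposition certifies tw(G) ≤ 2. For the lower bound, the 3 vertices {c, d, e} are pairwise adjacent, and any tree decomposition puts a clique entirely inside one bag — forcing width ≥ 2. The upper and lower bounds meet at 2, so that is the treewidth.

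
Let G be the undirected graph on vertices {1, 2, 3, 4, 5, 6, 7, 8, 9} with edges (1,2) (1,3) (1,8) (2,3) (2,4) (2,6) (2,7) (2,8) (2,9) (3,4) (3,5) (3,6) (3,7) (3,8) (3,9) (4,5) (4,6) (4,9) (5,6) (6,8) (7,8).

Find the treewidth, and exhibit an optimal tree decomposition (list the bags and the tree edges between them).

The largest bag has 4 vertices, giving width 3; this decomposition certifies tw(G) ≤ 3. Conversely, {1, 2, 3, 8} is a clique of size 4, and the vertices of any clique must share a bag in every tree decomposition; so some bag has ≥ 4 vertices and tw(G) ≥ 3. Hence tw(G) = 3 exactly.

Treewidth 3.
Bags: B1 = {2, 3, 4, 6}  B2 = {2, 3, 4, 9}  B3 = {2, 3, 6, 8}  B4 = {1, 2, 3, 8}  B5 = {3, 4, 5, 6}  B6 = {2, 3, 7, 8}
Tree: B1–B2, B1–B3, B3–B4, B1–B5, B4–B6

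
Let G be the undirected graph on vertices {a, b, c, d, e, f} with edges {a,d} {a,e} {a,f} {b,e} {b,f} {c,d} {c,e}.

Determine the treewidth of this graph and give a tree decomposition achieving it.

Treewidth 2.
Bags: B1 = {b, e, f}  B2 = {a, e, f}  B3 = {a, c, e}  B4 = {a, c, d}
Tree: B1–B2, B2–B3, B3–B4

The largest bag has 3 vertices, giving width 2; this decomposition certifies tw(G) ≤ 2. The edges b–f–a–e–b form a cycle, so G is not a tree and its treewidth is at least 2. Combining the bounds, tw(G) = 2.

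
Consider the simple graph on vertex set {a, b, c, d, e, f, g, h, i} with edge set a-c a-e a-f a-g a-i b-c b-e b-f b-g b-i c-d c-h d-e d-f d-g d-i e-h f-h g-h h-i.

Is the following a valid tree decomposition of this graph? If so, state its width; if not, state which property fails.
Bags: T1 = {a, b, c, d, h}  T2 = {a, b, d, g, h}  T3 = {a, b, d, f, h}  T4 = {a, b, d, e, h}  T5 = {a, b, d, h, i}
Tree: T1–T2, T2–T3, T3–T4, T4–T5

Every vertex of G appears in some bag (union = {a, b, c, d, e, f, g, h, i}); every edge is covered by a bag; and for each vertex v the set of bags containing v is connected in the bag tree. The decomposition is therefore valid. The largest bag has 5 vertices, so the width is 4.

Yes; width 4.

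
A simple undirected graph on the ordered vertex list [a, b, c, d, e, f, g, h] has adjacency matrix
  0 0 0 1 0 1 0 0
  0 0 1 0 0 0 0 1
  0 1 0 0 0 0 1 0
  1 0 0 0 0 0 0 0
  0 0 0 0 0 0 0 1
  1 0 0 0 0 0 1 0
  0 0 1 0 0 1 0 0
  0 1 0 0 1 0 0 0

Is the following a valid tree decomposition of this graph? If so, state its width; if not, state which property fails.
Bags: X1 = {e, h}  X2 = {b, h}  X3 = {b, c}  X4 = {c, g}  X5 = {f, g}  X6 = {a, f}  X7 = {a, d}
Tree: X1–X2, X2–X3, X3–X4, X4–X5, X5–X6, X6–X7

Checking the three conditions: (i) the bags cover all of {a, b, c, d, e, f, g, h}; (ii) for each edge, some bag contains both endpoints; (iii) the bags containing any fixed vertex form a subtree. All hold, so the decomposition is valid with width 2 − 1 = 1.

Yes; width 1.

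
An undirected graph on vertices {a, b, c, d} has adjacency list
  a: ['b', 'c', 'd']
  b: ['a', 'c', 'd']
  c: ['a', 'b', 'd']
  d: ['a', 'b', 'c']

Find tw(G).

3

A width-3 tree decomposition is:
Bags: B1 = {a, b, c, d}
Tree: (single bag)
A single bag containing all 4 vertices is trivially a valid decomposition of width 3. Conversely, {a, b, c, d} is a clique of size 4, and the vertices of any clique must share a bag in every tree decomposition; so some bag has ≥ 4 vertices and tw(G) ≥ 3. Combining the bounds, tw(G) = 3.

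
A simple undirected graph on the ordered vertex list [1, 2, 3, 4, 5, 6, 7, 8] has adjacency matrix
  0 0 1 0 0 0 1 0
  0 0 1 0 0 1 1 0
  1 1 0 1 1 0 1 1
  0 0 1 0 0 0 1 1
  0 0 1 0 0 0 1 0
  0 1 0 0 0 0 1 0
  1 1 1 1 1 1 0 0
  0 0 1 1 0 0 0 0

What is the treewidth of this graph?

2

A width-2 tree decomposition is:
Bags: B1 = {3, 4, 7}  B2 = {2, 3, 7}  B3 = {3, 4, 8}  B4 = {1, 3, 7}  B5 = {2, 6, 7}  B6 = {3, 5, 7}
Tree: B1–B2, B1–B3, B2–B4, B2–B5, B4–B6
Each bag holds 3 vertices, so the decomposition has width 2, which upper-bounds the treewidth. On the other hand G contains the 3-clique {3, 4, 8}. A clique must lie in a single bag of any decomposition, so no decomposition can have width below 2. Hence tw(G) = 2 exactly.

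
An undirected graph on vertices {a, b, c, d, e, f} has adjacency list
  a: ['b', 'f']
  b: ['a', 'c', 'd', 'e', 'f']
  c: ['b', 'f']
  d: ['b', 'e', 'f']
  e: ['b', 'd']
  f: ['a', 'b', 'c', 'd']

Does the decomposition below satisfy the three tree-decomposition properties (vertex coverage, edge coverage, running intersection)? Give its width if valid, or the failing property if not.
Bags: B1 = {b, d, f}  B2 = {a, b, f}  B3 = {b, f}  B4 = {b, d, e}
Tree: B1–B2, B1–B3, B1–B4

A tree decomposition must satisfy three properties: every vertex lies in some bag; for every edge, both endpoints lie together in some bag; and for every vertex, the bags containing it form a connected subtree. Here vertex c appears in no bag, so the decomposition is invalid.

No — vertex c appears in no bag.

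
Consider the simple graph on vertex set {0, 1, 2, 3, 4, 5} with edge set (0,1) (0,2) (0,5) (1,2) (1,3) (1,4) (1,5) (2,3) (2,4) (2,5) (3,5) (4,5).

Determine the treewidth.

A width-3 tree decomposition is:
Bags: B1 = {0, 1, 2, 5}  B2 = {1, 2, 4, 5}  B3 = {1, 2, 3, 5}
Tree: B1–B2, B2–B3
Every bag has size at most 4, so the width is 4 − 1 = 3 and tw(G) ≤ 3. On the other hand G contains the 4-clique {0, 1, 2, 5}. A clique must lie in a single bag of any decomposition, so no decomposition can have width below 3. Combining the bounds, tw(G) = 3.

3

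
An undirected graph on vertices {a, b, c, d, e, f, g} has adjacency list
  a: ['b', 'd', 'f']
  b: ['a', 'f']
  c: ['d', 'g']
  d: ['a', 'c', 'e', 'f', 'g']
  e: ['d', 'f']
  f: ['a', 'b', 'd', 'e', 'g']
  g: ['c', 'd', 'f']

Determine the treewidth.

A width-2 tree decomposition is:
Bags: B1 = {a, d, f}  B2 = {a, b, f}  B3 = {d, f, g}  B4 = {c, d, g}  B5 = {d, e, f}
Tree: B1–B2, B1–B3, B3–B4, B3–B5
Each bag holds 3 vertices, so the decomposition has width 2, which upper-bounds the treewidth. Conversely, {c, d, g} is a clique of size 3, and the vertices of any clique must share a bag in every tree decomposition; so some bag has ≥ 3 vertices and tw(G) ≥ 2. Combining the bounds, tw(G) = 2.

2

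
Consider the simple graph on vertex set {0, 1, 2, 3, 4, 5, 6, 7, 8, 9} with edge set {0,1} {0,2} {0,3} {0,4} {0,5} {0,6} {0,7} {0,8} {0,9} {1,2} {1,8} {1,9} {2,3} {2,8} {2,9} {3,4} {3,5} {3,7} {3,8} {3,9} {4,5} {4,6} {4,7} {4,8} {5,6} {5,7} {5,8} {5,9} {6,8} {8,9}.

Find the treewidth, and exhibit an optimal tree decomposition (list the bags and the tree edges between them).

Each bag holds 5 vertices, so the decomposition has width 4, which upper-bounds the treewidth. On the other hand G contains the 5-clique {0, 1, 2, 8, 9}. A clique must lie in a single bag of any decomposition, so no decomposition can have width below 4. Combining the bounds, tw(G) = 4.

Treewidth 4.
One such decomposition:
Bags: B1 = {0, 3, 4, 5, 8}  B2 = {0, 4, 5, 6, 8}  B3 = {0, 3, 5, 8, 9}  B4 = {0, 2, 3, 8, 9}  B5 = {0, 3, 4, 5, 7}  B6 = {0, 1, 2, 8, 9}
Tree: B1–B2, B1–B3, B3–B4, B1–B5, B4–B6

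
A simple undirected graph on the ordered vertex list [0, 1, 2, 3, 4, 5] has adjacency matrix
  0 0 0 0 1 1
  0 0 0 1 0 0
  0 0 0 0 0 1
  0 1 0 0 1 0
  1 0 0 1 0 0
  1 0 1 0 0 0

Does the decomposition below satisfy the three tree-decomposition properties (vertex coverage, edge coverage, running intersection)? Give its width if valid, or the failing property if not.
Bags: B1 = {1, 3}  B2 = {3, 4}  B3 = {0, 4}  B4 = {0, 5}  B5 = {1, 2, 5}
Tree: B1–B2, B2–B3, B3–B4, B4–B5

No — bags containing vertex 1 are not connected in the tree.

A tree decomposition must satisfy three properties: every vertex lies in some bag; for every edge, both endpoints lie together in some bag; and for every vertex, the bags containing it form a connected subtree. Here bags containing vertex 1 are not connected in the tree, so the decomposition is invalid.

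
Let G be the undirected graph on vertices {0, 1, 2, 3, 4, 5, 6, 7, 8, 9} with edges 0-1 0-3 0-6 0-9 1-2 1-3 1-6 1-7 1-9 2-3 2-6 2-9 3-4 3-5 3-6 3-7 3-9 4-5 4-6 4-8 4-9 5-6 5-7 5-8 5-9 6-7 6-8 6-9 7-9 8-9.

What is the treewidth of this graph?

A width-4 tree decomposition is:
Bags: B1 = {1, 3, 6, 7, 9}  B2 = {3, 5, 6, 7, 9}  B3 = {3, 4, 5, 6, 9}  B4 = {4, 5, 6, 8, 9}  B5 = {0, 1, 3, 6, 9}  B6 = {1, 2, 3, 6, 9}
Tree: B1–B2, B2–B3, B3–B4, B1–B5, B1–B6
Each bag holds 5 vertices, so the decomposition has width 4, which upper-bounds the treewidth. Conversely, {4, 5, 6, 8, 9} is a clique of size 5, and the vertices of any clique must share a bag in every tree decomposition; so some bag has ≥ 5 vertices and tw(G) ≥ 4. Hence tw(G) = 4 exactly.

4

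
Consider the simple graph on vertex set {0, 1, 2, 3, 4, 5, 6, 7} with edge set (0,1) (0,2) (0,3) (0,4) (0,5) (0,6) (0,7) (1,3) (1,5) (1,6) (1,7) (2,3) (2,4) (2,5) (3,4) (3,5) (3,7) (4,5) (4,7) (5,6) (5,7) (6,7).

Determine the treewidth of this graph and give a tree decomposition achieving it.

Treewidth 4.
One such decomposition:
Bags: B1 = {0, 1, 5, 6, 7}  B2 = {0, 1, 3, 5, 7}  B3 = {0, 3, 4, 5, 7}  B4 = {0, 2, 3, 4, 5}
Tree: B1–B2, B2–B3, B3–B4

Each bag holds 5 vertices, so the decomposition has width 4, which upper-bounds the treewidth. Conversely, {0, 1, 3, 5, 7} is a clique of size 5, and the vertices of any clique must share a bag in every tree decomposition; so some bag has ≥ 5 vertices and tw(G) ≥ 4. Hence tw(G) = 4 exactly.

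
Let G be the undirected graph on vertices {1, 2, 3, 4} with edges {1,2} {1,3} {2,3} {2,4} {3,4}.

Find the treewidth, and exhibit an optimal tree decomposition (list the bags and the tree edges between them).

Treewidth 2.
One such decomposition:
Bags: B1 = {1, 2, 3}  B2 = {2, 3, 4}
Tree: B1–B2

Each bag holds 3 vertices, so the decomposition has width 2, which upper-bounds the treewidth. On the other hand G contains the 3-clique {1, 2, 3}. A clique must lie in a single bag of any decomposition, so no decomposition can have width below 2. Therefore the treewidth is 2.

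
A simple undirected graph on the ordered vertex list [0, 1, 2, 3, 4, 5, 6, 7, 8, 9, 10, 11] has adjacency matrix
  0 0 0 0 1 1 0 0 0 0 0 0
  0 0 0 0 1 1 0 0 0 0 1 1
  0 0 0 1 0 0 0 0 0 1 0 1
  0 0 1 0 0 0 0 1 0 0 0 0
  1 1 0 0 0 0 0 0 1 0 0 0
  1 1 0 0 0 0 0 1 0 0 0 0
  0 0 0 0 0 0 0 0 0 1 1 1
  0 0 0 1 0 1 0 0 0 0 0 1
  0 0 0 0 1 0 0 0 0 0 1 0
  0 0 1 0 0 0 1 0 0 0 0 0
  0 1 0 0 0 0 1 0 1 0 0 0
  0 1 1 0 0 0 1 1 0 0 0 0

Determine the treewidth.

A width-3 tree decomposition is:
Bags: B1 = {2, 3, 6, 9}  B2 = {2, 3, 6, 11}  B3 = {3, 6, 7, 11}  B4 = {6, 7, 10, 11}  B5 = {1, 7, 10, 11}  B6 = {1, 5, 7, 10}  B7 = {1, 5, 8, 10}  B8 = {1, 4, 5, 8}  B9 = {0, 4, 5, 8}
Tree: B1–B2, B2–B3, B3–B4, B4–B5, B5–B6, B6–B7, B7–B8, B8–B9
The largest bag has 4 vertices, giving width 3; this decomposition certifies tw(G) ≤ 3. For the lower bound: the 4 vertex sets {2,3,9}, {6}, {11}, {1,5,7,10} are disjoint, each induces a connected subgraph, and every pair is joined by at least one edge of G. Contracting each set to a single vertex therefore yields K_{4} as a minor, and since treewidth is minor-monotone, tw(G) ≥ tw(K_{4}) = 3. Therefore the treewidth is 3.

3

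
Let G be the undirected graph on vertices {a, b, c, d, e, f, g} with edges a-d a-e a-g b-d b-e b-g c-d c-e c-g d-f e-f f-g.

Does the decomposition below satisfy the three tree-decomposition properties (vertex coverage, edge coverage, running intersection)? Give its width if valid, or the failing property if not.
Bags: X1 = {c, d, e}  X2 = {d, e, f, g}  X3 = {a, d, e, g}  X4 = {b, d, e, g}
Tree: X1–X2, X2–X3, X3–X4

A tree decomposition must satisfy three properties: every vertex lies in some bag; for every edge, both endpoints lie together in some bag; and for every vertex, the bags containing it form a connected subtree. Here edge (g,c) lies in no bag, so the decomposition is invalid.

No — edge (g,c) lies in no bag.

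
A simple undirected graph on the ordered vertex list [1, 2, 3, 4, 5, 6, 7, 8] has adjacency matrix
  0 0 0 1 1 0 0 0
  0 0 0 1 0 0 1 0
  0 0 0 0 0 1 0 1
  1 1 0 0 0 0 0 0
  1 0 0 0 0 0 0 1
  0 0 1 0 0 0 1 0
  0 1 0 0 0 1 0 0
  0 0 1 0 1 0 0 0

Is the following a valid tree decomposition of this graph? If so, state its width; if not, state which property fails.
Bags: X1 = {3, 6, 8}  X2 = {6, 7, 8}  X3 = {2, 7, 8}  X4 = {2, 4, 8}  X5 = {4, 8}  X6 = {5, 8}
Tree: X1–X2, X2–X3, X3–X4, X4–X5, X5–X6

No — vertex 1 appears in no bag.

A tree decomposition must satisfy three properties: every vertex lies in some bag; for every edge, both endpoints lie together in some bag; and for every vertex, the bags containing it form a connected subtree. Here vertex 1 appears in no bag, so the decomposition is invalid.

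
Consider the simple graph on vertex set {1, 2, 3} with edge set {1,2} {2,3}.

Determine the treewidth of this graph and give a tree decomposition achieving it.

Treewidth 1.
One optimal decomposition is:
Bags: B1 = {2, 3}  B2 = {1, 2}
Tree: B1–B2

Every bag has size at most 2, so the width is 2 − 1 = 1 and tw(G) ≤ 1. G has an edge, so its treewidth is at least 1. Hence tw(G) = 1 exactly.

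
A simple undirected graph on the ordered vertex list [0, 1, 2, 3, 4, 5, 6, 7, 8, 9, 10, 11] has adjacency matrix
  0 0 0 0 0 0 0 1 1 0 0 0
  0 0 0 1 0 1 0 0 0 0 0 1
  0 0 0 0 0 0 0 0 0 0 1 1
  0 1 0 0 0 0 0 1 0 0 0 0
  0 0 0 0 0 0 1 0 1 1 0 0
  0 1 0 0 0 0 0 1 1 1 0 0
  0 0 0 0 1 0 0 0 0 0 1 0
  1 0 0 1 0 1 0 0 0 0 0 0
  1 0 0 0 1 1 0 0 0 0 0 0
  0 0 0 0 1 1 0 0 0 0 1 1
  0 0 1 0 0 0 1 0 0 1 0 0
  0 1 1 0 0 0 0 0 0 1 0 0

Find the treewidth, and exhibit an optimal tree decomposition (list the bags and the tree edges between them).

Each bag holds 4 vertices, so the decomposition has width 3, which upper-bounds the treewidth. For the lower bound: the 4 vertex sets {2,6,10}, {4}, {9}, {1,5,8,11} are disjoint, each induces a connected subgraph, and every pair is joined by at least one edge of G. Contracting each set to a single vertex therefore yields K_{4} as a minor, and since treewidth is minor-monotone, tw(G) ≥ tw(K_{4}) = 3. Therefore the treewidth is 3.

Treewidth 3.
Bags: B1 = {2, 4, 6, 10}  B2 = {2, 4, 9, 10}  B3 = {2, 4, 9, 11}  B4 = {4, 8, 9, 11}  B5 = {5, 8, 9, 11}  B6 = {1, 5, 8, 11}  B7 = {0, 1, 5, 8}  B8 = {0, 1, 5, 7}  B9 = {0, 1, 3, 7}
Tree: B1–B2, B2–B3, B3–B4, B4–B5, B5–B6, B6–B7, B7–B8, B8–B9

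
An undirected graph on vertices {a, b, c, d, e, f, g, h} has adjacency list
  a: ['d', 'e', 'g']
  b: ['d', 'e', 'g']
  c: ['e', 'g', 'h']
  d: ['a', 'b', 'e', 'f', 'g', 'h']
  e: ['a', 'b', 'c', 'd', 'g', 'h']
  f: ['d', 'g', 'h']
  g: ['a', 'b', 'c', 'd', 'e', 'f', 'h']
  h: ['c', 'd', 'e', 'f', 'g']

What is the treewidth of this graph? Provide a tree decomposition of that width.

Each bag holds 4 vertices, so the decomposition has width 3, which upper-bounds the treewidth. For the lower bound, the 4 vertices {d, e, g, h} are pairwise adjacent, and any tree decomposition puts a clique entirely inside one bag — forcing width ≥ 3. Hence tw(G) = 3 exactly.

Treewidth 3.
Bags: B1 = {c, e, g, h}  B2 = {d, e, g, h}  B3 = {a, d, e, g}  B4 = {d, f, g, h}  B5 = {b, d, e, g}
Tree: B1–B2, B2–B3, B2–B4, B2–B5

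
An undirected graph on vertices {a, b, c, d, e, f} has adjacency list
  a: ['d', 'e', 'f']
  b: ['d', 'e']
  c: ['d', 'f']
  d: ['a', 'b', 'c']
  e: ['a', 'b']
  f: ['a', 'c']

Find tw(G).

A width-2 tree decomposition is:
Bags: B1 = {a, b, e}  B2 = {a, b, d}  B3 = {a, d, f}  B4 = {c, d, f}
Tree: B1–B2, B2–B3, B3–B4
Each bag holds 3 vertices, so the decomposition has width 2, which upper-bounds the treewidth. For the lower bound, G contains the cycle e–b–d–a–e, so G is not a forest; only forests have treewidth ≤ 1, hence tw(G) ≥ 2. The upper and lower bounds meet at 2, so that is the treewidth.

2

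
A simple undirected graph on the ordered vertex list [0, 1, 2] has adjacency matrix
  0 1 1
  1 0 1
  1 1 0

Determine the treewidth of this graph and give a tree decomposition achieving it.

Treewidth 2.
One such decomposition:
Bags: B1 = {0, 1, 2}
Tree: (single bag)

With just one bag of size 3, the width is 3 − 1 = 2, so tw(G) ≤ 2. On the other hand G contains the 3-clique {0, 1, 2}. A clique must lie in a single bag of any decomposition, so no decomposition can have width below 2. Therefore the treewidth is 2.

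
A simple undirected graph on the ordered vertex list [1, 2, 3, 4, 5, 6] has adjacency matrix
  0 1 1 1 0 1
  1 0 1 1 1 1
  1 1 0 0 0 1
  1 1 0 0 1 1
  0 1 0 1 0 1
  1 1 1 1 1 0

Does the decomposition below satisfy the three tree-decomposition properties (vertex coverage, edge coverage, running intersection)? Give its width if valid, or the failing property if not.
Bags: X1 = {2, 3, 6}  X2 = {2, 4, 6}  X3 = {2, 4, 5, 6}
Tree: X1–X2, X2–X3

No — vertex 1 appears in no bag.

A tree decomposition must satisfy three properties: every vertex lies in some bag; for every edge, both endpoints lie together in some bag; and for every vertex, the bags containing it form a connected subtree. Here vertex 1 appears in no bag, so the decomposition is invalid.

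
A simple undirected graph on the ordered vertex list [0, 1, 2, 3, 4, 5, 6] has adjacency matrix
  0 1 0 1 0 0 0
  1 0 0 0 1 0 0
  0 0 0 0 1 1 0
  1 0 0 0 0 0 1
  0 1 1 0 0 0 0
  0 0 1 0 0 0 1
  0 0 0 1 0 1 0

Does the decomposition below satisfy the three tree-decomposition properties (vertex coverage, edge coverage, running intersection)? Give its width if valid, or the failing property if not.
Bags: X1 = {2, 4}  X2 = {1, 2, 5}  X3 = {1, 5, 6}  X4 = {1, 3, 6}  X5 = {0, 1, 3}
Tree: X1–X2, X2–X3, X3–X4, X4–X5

A tree decomposition must satisfy three properties: every vertex lies in some bag; for every edge, both endpoints lie together in some bag; and for every vertex, the bags containing it form a connected subtree. Here edge (1,4) lies in no bag, so the decomposition is invalid.

No — edge (1,4) lies in no bag.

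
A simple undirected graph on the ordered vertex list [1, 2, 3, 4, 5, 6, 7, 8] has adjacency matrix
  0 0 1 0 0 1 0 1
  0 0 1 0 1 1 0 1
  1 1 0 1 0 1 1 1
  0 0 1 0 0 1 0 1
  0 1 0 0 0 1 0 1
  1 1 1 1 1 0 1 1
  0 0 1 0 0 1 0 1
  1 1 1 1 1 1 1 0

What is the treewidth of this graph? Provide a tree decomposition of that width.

Treewidth 3.
One optimal decomposition is:
Bags: B1 = {2, 5, 6, 8}  B2 = {2, 3, 6, 8}  B3 = {1, 3, 6, 8}  B4 = {3, 4, 6, 8}  B5 = {3, 6, 7, 8}
Tree: B1–B2, B2–B3, B3–B4, B3–B5

The largest bag has 4 vertices, giving width 3; this decomposition certifies tw(G) ≤ 3. For the lower bound, the 4 vertices {1, 3, 6, 8} are pairwise adjacent, and any tree decomposition puts a clique entirely inside one bag — forcing width ≥ 3. The upper and lower bounds meet at 3, so that is the treewidth.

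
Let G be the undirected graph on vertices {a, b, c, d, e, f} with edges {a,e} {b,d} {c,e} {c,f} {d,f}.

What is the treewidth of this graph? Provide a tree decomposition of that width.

Treewidth 1.
Bags: B1 = {a, e}  B2 = {c, e}  B3 = {c, f}  B4 = {d, f}  B5 = {b, d}
Tree: B1–B2, B2–B3, B3–B4, B4–B5

Each bag holds 2 vertices, so the decomposition has width 1, which upper-bounds the treewidth. G has an edge, so its treewidth is at least 1. Hence tw(G) = 1 exactly.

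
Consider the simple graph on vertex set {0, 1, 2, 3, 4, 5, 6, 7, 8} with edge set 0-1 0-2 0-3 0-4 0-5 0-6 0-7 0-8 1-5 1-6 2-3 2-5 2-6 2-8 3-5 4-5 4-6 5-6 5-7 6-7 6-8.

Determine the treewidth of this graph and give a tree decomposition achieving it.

Each bag holds 4 vertices, so the decomposition has width 3, which upper-bounds the treewidth. For the lower bound, the 4 vertices {0, 2, 6, 8} are pairwise adjacent, and any tree decomposition puts a clique entirely inside one bag — forcing width ≥ 3. Combining the bounds, tw(G) = 3.

Treewidth 3.
One such decomposition:
Bags: B1 = {0, 2, 5, 6}  B2 = {0, 1, 5, 6}  B3 = {0, 5, 6, 7}  B4 = {0, 2, 3, 5}  B5 = {0, 4, 5, 6}  B6 = {0, 2, 6, 8}
Tree: B1–B2, B2–B3, B1–B4, B2–B5, B1–B6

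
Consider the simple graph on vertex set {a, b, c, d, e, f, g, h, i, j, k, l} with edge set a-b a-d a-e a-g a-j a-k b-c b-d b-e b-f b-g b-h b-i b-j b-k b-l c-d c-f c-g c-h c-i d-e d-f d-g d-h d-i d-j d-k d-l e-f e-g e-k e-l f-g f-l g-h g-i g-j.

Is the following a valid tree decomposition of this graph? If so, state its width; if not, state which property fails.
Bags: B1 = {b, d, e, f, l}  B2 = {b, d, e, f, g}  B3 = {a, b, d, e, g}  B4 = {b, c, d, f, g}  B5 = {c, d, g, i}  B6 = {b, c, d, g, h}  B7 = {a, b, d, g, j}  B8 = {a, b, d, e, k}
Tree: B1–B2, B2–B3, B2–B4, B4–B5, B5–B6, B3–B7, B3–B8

A tree decomposition must satisfy three properties: every vertex lies in some bag; for every edge, both endpoints lie together in some bag; and for every vertex, the bags containing it form a connected subtree. Here edge (b,i) lies in no bag, so the decomposition is invalid.

No — edge (b,i) lies in no bag.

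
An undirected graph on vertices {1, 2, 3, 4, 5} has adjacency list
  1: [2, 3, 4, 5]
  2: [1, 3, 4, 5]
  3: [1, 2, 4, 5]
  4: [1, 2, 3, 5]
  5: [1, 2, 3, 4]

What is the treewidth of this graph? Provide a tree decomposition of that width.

Treewidth 4.
One such decomposition:
Bags: B1 = {1, 2, 3, 4, 5}
Tree: (single bag)

A single bag containing all 5 vertices is trivially a valid decomposition of width 4. On the other hand G contains the 5-clique {1, 2, 3, 4, 5}. A clique must lie in a single bag of any decomposition, so no decomposition can have width below 4. The upper and lower bounds meet at 4, so that is the treewidth.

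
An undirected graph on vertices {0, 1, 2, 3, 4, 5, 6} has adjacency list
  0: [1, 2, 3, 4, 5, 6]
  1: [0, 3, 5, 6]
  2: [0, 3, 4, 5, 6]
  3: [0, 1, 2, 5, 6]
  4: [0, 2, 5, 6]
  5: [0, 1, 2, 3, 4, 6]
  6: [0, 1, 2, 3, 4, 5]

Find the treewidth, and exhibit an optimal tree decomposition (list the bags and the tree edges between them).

Treewidth 4.
One such decomposition:
Bags: B1 = {0, 2, 4, 5, 6}  B2 = {0, 2, 3, 5, 6}  B3 = {0, 1, 3, 5, 6}
Tree: B1–B2, B2–B3

Each bag holds 5 vertices, so the decomposition has width 4, which upper-bounds the treewidth. Conversely, {0, 1, 3, 5, 6} is a clique of size 5, and the vertices of any clique must share a bag in every tree decomposition; so some bag has ≥ 5 vertices and tw(G) ≥ 4. Therefore the treewidth is 4.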